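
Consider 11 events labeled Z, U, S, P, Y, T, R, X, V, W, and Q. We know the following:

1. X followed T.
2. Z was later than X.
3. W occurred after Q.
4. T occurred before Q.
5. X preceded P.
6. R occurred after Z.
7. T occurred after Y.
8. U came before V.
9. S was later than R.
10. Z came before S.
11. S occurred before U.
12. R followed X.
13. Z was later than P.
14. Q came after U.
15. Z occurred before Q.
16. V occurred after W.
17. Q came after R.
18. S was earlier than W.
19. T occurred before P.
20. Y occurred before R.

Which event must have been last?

Every other event has a chain of constraints placing it before V, so V is last.

V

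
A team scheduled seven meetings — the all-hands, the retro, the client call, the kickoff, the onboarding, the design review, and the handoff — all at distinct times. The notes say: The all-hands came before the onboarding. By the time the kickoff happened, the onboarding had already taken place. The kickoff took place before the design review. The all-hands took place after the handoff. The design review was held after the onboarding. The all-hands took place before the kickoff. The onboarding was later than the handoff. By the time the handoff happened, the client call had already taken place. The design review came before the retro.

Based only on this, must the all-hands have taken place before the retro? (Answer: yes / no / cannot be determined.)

yes

Chain the constraints: the all-hands → the kickoff → the design review → the retro. Each link is directly stated, so the all-hands comes before the retro.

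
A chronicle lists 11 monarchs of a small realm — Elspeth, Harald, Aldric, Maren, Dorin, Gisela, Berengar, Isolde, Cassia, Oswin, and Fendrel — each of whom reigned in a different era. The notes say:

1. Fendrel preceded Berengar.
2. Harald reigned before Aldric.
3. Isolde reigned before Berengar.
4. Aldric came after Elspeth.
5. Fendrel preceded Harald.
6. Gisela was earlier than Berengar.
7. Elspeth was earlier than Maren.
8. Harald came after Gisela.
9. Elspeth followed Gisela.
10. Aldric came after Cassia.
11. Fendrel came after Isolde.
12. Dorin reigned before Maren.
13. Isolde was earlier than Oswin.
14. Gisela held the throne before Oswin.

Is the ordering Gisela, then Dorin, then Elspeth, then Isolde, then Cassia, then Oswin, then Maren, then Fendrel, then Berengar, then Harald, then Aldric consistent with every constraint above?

Check each stated constraint against the proposed order — e.g. Elspeth is ahead of Aldric; Gisela is ahead of Harald. Every pair is in the required order; nothing is violated.

yes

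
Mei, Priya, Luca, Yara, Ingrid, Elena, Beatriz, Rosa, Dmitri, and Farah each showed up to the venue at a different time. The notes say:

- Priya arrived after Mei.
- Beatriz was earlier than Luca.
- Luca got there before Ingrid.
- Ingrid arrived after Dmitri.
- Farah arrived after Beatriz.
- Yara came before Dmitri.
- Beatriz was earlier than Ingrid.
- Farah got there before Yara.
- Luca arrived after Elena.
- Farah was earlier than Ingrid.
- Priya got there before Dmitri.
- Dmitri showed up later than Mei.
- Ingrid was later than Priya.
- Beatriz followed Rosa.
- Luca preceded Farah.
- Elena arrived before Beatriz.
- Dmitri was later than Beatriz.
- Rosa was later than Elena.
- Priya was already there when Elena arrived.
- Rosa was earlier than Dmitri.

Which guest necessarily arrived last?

Ingrid

Every other guest has a chain of constraints placing them before Ingrid, so Ingrid is last.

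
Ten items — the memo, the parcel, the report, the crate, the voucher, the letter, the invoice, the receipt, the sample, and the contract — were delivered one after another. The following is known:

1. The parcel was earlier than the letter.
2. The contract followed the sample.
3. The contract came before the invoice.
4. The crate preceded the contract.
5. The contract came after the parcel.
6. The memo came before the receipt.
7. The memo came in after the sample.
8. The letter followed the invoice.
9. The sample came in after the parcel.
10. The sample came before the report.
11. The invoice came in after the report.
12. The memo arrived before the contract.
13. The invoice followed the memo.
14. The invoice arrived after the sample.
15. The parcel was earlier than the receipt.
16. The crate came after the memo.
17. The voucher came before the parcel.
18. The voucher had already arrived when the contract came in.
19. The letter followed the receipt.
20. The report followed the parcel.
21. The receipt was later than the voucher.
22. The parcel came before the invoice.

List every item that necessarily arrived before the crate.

Directly stated before the crate: the memo.
The parcel reaches the crate via the parcel → the sample → the memo → the crate.
The sample reaches the crate via the sample → the memo → the crate.
The voucher reaches the crate via the voucher → the parcel → the sample → the memo → the crate.
No chain forces the invoice (or any of the others) ahead of the crate.

the memo, the parcel, the sample, the voucher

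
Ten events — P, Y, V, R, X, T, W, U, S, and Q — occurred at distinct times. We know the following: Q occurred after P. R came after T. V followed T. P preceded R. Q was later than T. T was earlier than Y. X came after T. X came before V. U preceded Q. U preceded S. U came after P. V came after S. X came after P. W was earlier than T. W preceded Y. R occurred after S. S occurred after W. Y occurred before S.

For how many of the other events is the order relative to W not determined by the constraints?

Forced after W: Q, R, S, T, V, X, and Y.
That leaves P and U with no forced order relative to W — 2.

2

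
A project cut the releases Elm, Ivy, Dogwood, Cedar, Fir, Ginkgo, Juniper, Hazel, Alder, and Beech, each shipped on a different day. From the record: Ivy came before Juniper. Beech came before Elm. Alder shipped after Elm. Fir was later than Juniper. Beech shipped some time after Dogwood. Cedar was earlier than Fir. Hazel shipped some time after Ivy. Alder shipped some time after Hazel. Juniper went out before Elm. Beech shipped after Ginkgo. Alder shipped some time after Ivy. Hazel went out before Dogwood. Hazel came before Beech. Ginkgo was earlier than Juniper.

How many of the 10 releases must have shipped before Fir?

4

Directly stated before Fir: Cedar and Juniper.
Ginkgo reaches Fir via Ginkgo → Juniper → Fir.
Ivy reaches Fir via Ivy → Juniper → Fir.
No chain forces Elm (or any of the others) ahead of Fir.
That's Cedar, Ginkgo, Ivy, and Juniper — 4 in all.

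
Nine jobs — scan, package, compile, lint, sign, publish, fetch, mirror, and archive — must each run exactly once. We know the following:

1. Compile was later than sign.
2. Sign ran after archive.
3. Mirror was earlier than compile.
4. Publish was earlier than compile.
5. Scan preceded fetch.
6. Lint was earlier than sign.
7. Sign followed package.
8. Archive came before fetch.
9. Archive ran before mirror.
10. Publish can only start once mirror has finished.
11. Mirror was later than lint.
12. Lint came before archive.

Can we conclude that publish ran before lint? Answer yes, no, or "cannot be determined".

Tracing the constraints gives lint → mirror → publish, so lint must come before publish.
That means publish cannot be before lint.

no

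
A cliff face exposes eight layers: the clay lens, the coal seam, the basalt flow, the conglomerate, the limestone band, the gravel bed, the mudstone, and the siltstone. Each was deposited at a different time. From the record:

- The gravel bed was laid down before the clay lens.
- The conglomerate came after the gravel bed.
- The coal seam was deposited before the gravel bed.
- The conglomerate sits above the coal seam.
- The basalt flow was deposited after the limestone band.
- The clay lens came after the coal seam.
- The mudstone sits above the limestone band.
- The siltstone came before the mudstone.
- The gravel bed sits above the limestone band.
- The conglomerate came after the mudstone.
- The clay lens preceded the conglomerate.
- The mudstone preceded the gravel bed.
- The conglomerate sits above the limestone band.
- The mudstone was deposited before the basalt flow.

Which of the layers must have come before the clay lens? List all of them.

the coal seam, the gravel bed, the limestone band, the mudstone, the siltstone

Directly stated before the clay lens: the coal seam and the gravel bed.
The limestone band reaches the clay lens via the limestone band → the gravel bed → the clay lens.
The mudstone reaches the clay lens via the mudstone → the gravel bed → the clay lens.
The siltstone reaches the clay lens via the siltstone → the mudstone → the gravel bed → the clay lens.
No chain forces the conglomerate (or any of the others) ahead of the clay lens.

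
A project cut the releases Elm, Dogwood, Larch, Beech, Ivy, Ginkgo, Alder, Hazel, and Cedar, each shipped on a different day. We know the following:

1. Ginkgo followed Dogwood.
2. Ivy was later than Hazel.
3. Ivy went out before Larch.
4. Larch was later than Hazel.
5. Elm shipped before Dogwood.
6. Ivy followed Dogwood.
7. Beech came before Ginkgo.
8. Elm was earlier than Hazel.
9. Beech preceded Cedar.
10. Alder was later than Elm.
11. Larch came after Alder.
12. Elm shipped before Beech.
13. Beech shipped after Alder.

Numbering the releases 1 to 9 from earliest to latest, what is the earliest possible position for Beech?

Alder and Elm must both come before Beech — 2 forced predecessors.
Nothing else is forced ahead of Beech, so its earliest slot is position 2 + 1 = 3.

3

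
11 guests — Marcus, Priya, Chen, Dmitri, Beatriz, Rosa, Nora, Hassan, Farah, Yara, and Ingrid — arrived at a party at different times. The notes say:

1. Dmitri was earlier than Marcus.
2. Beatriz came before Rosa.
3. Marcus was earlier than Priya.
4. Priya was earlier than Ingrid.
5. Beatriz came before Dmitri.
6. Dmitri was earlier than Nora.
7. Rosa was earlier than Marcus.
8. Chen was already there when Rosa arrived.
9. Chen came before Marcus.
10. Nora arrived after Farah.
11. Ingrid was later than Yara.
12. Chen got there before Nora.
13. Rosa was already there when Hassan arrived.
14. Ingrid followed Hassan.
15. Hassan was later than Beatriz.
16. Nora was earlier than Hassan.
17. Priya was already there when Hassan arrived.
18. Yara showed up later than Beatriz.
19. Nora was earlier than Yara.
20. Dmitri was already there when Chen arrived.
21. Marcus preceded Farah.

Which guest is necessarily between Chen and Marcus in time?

Tracing the constraints gives Chen → Rosa → Marcus, so Rosa sits after Chen and before Marcus.
No other guest is forced both after Chen and before Marcus.

Rosa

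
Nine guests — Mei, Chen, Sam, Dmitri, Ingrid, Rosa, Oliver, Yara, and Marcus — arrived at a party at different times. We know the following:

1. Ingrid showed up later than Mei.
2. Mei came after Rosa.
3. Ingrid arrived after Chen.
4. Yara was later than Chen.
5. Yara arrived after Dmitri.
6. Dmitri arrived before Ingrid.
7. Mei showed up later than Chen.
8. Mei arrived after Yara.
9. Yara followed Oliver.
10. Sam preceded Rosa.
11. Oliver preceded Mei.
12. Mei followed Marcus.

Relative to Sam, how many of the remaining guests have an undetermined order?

5

Forced after Sam: Ingrid, Mei, and Rosa.
That leaves Chen, Dmitri, Marcus, Oliver, and Yara with no forced order relative to Sam — 5.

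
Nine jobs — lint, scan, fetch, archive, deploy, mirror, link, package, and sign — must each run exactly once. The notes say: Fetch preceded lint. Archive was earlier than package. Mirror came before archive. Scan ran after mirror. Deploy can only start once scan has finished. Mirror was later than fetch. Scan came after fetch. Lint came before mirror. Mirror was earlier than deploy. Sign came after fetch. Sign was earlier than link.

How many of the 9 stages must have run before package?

Directly stated before package: archive.
Fetch reaches package via fetch → mirror → archive → package.
Lint reaches package via lint → mirror → archive → package.
Mirror reaches package via mirror → archive → package.
No chain forces scan (or any of the others) ahead of package.
That's archive, fetch, lint, and mirror — 4 in all.

4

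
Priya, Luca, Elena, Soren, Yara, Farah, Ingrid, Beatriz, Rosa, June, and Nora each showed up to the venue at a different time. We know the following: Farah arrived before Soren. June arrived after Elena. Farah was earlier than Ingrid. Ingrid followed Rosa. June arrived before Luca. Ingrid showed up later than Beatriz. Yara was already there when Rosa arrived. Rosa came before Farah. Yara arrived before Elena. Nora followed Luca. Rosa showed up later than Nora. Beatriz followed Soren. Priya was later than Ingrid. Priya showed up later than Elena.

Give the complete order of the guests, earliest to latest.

Yara, Elena, June, Luca, Nora, Rosa, Farah, Soren, Beatriz, Ingrid, Priya

The constraints fix every adjacent pair, so only one ordering works:
Yara → Elena → June → Luca → Nora → Rosa → Farah → Soren → Beatriz → Ingrid → Priya.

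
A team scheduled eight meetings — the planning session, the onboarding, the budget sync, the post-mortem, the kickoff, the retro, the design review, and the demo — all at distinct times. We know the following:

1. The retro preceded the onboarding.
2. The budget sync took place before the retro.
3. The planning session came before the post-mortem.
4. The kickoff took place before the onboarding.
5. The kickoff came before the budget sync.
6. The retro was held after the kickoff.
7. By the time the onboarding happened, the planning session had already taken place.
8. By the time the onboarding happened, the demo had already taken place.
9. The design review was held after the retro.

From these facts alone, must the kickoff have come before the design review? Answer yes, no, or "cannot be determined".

Chain the constraints: the kickoff → the retro → the design review. Each link is directly stated, so the kickoff comes before the design review.

yes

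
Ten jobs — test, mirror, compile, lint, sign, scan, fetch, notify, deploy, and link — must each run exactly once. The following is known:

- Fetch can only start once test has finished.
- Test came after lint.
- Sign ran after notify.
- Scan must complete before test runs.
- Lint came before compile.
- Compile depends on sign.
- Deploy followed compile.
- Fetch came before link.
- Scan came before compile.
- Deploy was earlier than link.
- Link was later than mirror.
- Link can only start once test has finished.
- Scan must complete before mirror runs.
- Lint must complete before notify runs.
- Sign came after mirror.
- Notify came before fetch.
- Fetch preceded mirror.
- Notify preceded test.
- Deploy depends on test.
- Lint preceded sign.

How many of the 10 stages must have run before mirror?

Directly stated before mirror: fetch and scan.
Lint reaches mirror via lint → test → fetch → mirror.
Notify reaches mirror via notify → fetch → mirror.
Test reaches mirror via test → fetch → mirror.
That's fetch, lint, notify, scan, and test — 5 in all.

5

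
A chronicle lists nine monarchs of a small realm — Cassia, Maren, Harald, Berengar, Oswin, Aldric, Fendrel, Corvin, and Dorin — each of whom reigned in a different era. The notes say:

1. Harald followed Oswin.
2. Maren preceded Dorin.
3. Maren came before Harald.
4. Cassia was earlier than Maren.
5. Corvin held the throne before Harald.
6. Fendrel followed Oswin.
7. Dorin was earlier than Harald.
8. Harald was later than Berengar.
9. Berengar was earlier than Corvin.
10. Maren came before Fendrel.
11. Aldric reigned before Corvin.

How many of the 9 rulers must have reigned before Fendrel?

Directly stated before Fendrel: Maren and Oswin.
Cassia reaches Fendrel via Cassia → Maren → Fendrel.
That's Cassia, Maren, and Oswin — 3 in all.

3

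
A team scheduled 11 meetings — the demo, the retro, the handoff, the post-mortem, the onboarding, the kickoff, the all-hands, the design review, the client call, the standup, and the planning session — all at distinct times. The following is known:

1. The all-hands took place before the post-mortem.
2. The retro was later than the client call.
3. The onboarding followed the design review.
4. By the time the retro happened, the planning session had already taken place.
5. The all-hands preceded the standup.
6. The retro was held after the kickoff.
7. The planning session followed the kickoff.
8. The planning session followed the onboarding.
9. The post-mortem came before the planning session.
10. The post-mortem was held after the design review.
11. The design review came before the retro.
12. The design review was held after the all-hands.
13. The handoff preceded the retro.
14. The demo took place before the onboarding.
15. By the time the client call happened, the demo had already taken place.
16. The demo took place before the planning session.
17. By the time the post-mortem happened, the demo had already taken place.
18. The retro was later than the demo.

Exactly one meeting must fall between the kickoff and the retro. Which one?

Tracing the constraints gives the kickoff → the planning session → the retro, so the planning session sits after the kickoff and before the retro.
No other meeting is forced both after the kickoff and before the retro.

the planning session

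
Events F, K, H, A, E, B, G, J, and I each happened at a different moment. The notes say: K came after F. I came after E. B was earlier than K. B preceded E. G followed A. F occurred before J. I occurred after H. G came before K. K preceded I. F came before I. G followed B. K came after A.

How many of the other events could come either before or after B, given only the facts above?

Forced after B: E, G, I, and K.
That leaves A, F, H, and J with no forced order relative to B — 4.

4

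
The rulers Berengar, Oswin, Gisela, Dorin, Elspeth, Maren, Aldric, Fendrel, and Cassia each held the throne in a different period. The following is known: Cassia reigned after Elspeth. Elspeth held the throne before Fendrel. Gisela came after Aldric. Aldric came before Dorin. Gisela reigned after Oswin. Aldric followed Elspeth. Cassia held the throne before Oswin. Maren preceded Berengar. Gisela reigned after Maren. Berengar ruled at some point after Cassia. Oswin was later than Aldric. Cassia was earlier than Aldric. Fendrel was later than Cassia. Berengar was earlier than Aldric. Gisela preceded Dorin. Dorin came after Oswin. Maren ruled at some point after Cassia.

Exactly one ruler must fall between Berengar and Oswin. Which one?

Aldric

Tracing the constraints gives Berengar → Aldric → Oswin, so Aldric sits after Berengar and before Oswin.
No other ruler is forced both after Berengar and before Oswin.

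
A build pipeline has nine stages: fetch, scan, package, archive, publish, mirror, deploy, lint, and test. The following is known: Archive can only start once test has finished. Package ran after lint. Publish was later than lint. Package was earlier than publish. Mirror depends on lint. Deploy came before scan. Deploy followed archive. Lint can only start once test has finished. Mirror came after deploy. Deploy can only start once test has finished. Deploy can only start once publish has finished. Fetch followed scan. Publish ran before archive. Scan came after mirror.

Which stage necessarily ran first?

test

Test has a chain of constraints placing it before every other stage, so test must be first.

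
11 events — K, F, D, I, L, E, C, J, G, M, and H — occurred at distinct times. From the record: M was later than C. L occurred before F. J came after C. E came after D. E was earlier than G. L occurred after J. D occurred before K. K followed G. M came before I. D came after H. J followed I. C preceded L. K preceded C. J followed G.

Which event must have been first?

H has a chain of constraints placing it before every other event, so H must be first.

H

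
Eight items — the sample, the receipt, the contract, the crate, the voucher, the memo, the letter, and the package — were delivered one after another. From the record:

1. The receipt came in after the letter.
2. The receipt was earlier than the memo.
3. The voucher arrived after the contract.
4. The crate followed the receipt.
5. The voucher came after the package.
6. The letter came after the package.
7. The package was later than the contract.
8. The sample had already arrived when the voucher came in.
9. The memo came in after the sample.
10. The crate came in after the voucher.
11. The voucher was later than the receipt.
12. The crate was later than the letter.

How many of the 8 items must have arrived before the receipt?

3

Directly stated before the receipt: the letter.
The contract reaches the receipt via the contract → the package → the letter → the receipt.
The package reaches the receipt via the package → the letter → the receipt.
That's the contract, the letter, and the package — 3 in all.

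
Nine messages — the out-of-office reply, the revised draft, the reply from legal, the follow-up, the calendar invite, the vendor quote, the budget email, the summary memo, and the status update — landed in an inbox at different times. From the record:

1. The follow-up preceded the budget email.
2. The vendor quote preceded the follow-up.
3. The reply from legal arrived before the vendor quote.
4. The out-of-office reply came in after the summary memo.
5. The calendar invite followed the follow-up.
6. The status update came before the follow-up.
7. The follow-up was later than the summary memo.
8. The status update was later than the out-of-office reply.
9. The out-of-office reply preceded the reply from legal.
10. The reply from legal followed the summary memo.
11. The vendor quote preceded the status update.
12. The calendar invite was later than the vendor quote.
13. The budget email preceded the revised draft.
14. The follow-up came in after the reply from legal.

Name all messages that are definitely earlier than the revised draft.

the budget email, the follow-up, the out-of-office reply, the reply from legal, the status update, the summary memo, the vendor quote

Directly stated before the revised draft: the budget email.
The follow-up reaches the revised draft via the follow-up → the budget email → the revised draft.
The out-of-office reply reaches the revised draft via the out-of-office reply → the status update → the follow-up → the budget email → the revised draft.
The reply from legal reaches the revised draft via the reply from legal → the follow-up → the budget email → the revised draft.
Likewise the status update, the summary memo, and the vendor quote each reach the revised draft by chaining the stated constraints.
No chain forces the calendar invite ahead of the revised draft.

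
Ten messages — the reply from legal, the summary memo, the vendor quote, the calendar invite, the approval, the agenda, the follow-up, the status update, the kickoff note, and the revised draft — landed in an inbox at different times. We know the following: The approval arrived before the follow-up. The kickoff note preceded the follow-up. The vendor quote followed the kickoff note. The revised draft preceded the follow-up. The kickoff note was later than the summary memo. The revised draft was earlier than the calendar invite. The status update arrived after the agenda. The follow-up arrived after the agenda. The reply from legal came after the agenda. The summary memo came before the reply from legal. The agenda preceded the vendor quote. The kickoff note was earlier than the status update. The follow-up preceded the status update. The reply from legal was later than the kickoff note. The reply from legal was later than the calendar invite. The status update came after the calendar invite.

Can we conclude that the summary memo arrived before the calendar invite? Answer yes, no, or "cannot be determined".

No chain of stated constraints runs from the summary memo to the calendar invite, and none runs from the calendar invite to the summary memo either.
So the relative order of the summary memo and the calendar invite is not fixed by the given facts.

cannot be determined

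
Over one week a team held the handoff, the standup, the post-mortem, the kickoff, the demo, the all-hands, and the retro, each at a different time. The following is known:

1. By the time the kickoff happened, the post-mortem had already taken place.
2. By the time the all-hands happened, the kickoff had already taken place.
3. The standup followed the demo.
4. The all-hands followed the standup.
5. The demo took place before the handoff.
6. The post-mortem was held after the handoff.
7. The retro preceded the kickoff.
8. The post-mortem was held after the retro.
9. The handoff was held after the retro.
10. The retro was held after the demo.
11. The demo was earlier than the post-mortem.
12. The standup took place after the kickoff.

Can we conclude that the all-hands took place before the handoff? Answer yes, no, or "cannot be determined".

no

Tracing the constraints gives the handoff → the post-mortem → the kickoff → the all-hands, so the handoff must come before the all-hands.
That means the all-hands cannot be before the handoff.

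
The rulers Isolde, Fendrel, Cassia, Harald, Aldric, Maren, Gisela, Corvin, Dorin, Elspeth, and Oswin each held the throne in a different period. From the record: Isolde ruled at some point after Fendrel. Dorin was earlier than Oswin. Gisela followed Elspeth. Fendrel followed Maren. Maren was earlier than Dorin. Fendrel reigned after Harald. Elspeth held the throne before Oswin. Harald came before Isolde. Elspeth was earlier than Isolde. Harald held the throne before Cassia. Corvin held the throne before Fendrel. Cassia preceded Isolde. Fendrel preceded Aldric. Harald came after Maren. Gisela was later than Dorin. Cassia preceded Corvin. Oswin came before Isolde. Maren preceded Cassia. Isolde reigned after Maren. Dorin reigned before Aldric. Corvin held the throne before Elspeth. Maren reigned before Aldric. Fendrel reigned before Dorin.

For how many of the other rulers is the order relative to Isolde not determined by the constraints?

2

Forced before Isolde: Cassia, Corvin, Dorin, Elspeth, Fendrel, Harald, Maren, and Oswin.
That leaves Aldric and Gisela with no forced order relative to Isolde — 2.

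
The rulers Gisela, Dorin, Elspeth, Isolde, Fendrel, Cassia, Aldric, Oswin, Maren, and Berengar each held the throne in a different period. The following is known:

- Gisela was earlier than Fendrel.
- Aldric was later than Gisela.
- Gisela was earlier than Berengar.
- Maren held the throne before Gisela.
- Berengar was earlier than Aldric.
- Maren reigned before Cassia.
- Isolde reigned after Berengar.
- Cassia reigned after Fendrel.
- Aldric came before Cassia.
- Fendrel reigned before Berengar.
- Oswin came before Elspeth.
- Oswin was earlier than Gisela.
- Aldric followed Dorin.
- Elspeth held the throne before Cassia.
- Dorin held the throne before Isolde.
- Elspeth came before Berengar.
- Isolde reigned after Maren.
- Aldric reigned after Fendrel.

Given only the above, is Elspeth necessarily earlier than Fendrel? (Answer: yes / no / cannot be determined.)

cannot be determined

No chain of stated constraints runs from Elspeth to Fendrel, and none runs from Fendrel to Elspeth either.
So the relative order of Elspeth and Fendrel is not fixed by the given facts.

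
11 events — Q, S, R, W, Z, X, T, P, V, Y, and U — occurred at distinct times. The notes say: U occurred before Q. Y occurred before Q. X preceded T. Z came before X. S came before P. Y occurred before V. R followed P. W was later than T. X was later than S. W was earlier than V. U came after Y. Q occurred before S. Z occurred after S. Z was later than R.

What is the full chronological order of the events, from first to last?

The constraints fix every adjacent pair, so only one ordering works:
Y → U → Q → S → P → R → Z → X → T → W → V.

Y, U, Q, S, P, R, Z, X, T, W, V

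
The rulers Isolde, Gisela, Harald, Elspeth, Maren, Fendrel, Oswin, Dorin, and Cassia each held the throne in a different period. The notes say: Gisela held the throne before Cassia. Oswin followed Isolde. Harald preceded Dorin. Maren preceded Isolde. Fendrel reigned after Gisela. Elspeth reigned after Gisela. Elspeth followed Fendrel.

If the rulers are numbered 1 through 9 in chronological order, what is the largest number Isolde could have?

8

Isolde must come before Oswin — 1 ruler forced after them.
Everything else can be placed before Isolde in some valid order, so Isolde can sit as late as position 9 − 1 = 8.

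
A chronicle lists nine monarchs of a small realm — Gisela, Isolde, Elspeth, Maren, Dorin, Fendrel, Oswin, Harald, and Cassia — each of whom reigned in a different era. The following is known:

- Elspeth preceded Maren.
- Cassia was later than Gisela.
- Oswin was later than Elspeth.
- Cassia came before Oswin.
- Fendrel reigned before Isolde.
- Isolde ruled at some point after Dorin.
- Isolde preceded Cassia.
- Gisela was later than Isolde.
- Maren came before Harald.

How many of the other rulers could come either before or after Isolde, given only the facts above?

3

Forced before Isolde: Dorin and Fendrel; forced after Isolde: Cassia, Gisela, and Oswin.
That leaves Elspeth, Harald, and Maren with no forced order relative to Isolde — 3.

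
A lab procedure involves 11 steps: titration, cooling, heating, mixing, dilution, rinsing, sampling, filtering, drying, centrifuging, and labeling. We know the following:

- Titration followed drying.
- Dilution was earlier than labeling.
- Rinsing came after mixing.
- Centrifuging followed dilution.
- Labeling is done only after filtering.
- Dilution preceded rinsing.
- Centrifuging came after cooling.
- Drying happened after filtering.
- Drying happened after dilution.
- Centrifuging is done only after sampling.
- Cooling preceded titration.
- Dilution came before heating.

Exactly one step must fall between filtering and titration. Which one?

drying

Tracing the constraints gives filtering → drying → titration, so drying sits after filtering and before titration.
No other step is forced both after filtering and before titration.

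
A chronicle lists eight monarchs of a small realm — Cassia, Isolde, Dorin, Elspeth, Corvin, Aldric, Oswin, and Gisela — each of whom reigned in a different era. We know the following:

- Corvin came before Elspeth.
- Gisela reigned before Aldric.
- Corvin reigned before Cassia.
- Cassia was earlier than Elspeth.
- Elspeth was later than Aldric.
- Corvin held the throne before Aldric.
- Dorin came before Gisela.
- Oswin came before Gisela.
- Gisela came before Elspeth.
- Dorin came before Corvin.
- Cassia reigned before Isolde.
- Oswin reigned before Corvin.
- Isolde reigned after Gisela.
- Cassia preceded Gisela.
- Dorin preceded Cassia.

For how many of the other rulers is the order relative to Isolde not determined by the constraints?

2

Forced before Isolde: Cassia, Corvin, Dorin, Gisela, and Oswin.
That leaves Aldric and Elspeth with no forced order relative to Isolde — 2.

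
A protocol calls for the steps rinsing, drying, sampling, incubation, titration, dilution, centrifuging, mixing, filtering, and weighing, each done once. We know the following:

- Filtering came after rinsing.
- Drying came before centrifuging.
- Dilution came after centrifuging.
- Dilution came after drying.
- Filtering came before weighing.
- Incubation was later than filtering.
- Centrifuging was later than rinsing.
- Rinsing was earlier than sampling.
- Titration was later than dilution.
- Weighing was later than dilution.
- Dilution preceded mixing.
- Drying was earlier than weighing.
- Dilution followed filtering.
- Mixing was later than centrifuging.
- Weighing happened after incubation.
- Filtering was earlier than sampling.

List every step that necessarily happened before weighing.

centrifuging, dilution, drying, filtering, incubation, rinsing

Directly stated before weighing: dilution, drying, filtering, and incubation.
Centrifuging reaches weighing via centrifuging → dilution → weighing.
Rinsing reaches weighing via rinsing → filtering → weighing.
No chain forces titration (or any of the others) ahead of weighing.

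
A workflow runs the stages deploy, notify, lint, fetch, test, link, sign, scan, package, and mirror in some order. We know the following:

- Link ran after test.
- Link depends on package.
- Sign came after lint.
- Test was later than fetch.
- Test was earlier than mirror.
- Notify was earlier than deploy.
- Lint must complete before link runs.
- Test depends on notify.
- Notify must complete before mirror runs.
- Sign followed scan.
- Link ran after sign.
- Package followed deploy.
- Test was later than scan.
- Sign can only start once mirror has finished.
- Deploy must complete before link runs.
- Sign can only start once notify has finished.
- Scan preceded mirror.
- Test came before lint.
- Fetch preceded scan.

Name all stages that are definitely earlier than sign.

fetch, lint, mirror, notify, scan, test

Directly stated before sign: lint, mirror, notify, and scan.
Fetch reaches sign via fetch → scan → sign.
Test reaches sign via test → mirror → sign.
No chain forces link (or any of the others) ahead of sign.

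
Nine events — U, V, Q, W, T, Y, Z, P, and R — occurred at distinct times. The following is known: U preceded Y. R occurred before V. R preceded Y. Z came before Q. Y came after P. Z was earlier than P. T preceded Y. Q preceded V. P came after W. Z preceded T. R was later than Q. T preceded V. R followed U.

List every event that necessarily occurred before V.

Q, R, T, U, Z

Directly stated before V: Q, R, and T.
U reaches V via U → R → V.
Z reaches V via Z → Q → V.
No chain forces W (or any of the others) ahead of V.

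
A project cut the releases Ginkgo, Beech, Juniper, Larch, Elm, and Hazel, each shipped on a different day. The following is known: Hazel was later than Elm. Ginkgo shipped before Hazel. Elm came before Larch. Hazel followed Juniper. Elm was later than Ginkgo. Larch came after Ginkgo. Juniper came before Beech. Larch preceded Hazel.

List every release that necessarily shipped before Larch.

Elm, Ginkgo

Directly stated before Larch: Elm and Ginkgo.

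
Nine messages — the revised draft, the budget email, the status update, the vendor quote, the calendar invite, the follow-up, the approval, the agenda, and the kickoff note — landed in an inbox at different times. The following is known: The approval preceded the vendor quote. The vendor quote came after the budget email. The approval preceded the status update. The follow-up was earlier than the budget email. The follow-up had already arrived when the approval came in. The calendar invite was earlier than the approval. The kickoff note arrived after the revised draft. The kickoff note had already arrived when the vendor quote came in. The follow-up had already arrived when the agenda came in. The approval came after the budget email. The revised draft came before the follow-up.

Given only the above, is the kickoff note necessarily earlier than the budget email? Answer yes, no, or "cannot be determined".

No chain of stated constraints runs from the kickoff note to the budget email, and none runs from the budget email to the kickoff note either.
So the relative order of the kickoff note and the budget email is not fixed by the given facts.

cannot be determined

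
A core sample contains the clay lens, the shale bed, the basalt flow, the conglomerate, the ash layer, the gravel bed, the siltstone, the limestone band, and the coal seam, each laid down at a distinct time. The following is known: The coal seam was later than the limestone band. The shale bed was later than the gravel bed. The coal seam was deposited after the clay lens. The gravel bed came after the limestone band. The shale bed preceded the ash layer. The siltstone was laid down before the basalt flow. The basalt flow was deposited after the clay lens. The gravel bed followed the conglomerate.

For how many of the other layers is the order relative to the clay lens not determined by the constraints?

Forced after the clay lens: the basalt flow and the coal seam.
That leaves the ash layer, the conglomerate, the gravel bed, the limestone band, the shale bed, and the siltstone with no forced order relative to the clay lens — 6.

6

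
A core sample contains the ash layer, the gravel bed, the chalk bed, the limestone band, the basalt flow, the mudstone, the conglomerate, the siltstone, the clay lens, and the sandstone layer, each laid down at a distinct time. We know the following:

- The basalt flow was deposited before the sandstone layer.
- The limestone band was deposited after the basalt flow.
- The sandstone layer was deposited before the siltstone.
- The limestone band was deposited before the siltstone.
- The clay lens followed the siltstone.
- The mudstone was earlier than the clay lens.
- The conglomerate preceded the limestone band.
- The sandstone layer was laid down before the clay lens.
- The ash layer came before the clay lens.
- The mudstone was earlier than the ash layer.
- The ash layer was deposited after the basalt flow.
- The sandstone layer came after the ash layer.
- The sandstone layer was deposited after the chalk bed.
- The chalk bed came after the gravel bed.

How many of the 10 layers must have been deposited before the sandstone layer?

Directly stated before the sandstone layer: the ash layer, the basalt flow, and the chalk bed.
The gravel bed reaches the sandstone layer via the gravel bed → the chalk bed → the sandstone layer.
The mudstone reaches the sandstone layer via the mudstone → the ash layer → the sandstone layer.
No chain forces the siltstone (or any of the others) ahead of the sandstone layer.
That's the ash layer, the basalt flow, the chalk bed, the gravel bed, and the mudstone — 5 in all.

5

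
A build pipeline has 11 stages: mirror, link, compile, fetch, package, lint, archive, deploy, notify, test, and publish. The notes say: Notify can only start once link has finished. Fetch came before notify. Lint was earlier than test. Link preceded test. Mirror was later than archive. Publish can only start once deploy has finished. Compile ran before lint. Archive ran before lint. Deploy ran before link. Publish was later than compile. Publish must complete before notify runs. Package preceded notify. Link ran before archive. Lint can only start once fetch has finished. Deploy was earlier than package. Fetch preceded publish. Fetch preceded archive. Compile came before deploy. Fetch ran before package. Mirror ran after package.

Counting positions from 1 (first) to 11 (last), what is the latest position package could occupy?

9

Package must come before mirror and notify — 2 stages forced after it.
Everything else can be placed before package in some valid order, so package can sit as late as position 11 − 2 = 9.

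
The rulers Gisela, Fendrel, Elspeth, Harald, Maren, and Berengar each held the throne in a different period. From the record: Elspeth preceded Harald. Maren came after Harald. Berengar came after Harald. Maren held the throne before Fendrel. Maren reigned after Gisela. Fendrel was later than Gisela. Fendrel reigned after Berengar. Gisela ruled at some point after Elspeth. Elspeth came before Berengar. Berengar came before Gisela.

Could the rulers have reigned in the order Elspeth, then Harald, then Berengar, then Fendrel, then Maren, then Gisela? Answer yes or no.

The constraints require Maren before Fendrel, but in the proposed sequence Fendrel appears ahead of Maren. That one violation is enough.

no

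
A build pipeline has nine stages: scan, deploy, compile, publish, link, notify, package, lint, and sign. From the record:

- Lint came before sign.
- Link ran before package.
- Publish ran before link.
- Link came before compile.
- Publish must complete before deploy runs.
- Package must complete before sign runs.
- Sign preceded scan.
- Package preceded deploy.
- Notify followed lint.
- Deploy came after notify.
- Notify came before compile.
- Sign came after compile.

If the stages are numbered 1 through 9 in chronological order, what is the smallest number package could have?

3

Link and publish must both come before package — 2 forced predecessors.
Nothing else is forced ahead of package, so its earliest slot is position 2 + 1 = 3.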